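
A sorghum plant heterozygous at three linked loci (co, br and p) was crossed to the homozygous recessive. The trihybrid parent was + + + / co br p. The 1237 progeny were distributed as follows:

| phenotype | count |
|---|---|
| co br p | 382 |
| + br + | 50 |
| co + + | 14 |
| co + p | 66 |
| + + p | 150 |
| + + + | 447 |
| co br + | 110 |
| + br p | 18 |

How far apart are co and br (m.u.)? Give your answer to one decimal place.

The two rarest classes, co + + and + br p, are the double crossovers. Comparing them with the parentals, only the co allele has switched, so co is the middle locus and the order is p – co – br.
Crossovers in the co–br interval produce the single-crossover classes + br + and co + p (50 + 66 = 116) plus the double crossovers (32).
RF(co–br) = (116 + 32) / 1237 = 148/1237 = 0.1196 → 12.0 m.u.

12.0 m.u.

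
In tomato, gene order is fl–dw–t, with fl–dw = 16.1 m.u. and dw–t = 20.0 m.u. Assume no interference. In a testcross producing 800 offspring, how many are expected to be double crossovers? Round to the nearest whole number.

26

Map distances give recombination frequencies of 0.161 and 0.200 for the two intervals.
With no interference, expected double-crossover frequency = 0.161 × 0.200 = 0.03220.
Expected number = 0.03220 × 800 = 25.76 ≈ 26.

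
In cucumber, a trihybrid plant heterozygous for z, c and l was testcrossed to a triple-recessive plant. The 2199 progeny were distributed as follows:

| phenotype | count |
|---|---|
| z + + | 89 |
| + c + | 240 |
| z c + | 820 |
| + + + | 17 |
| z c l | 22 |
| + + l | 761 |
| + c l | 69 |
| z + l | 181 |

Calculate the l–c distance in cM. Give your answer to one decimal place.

The two most frequent reciprocal classes, z c + and + + l, are the parental types, so the F1 was z c + / + + l.
The two rarest classes, z c l and + + +, are the double crossovers. Comparing them with the parentals, only the l allele has switched, so l is the middle locus and the order is z – l – c.
Crossovers in the l–c interval produce the single-crossover classes z + + and + c l (89 + 69 = 158) plus the double crossovers (39).
RF(l–c) = (158 + 39) / 2199 = 197/2199 = 0.0896 → 9.0 cM.

9.0 cM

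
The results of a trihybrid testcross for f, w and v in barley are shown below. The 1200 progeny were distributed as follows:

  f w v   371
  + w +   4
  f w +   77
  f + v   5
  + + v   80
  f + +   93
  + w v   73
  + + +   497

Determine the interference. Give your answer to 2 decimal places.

The two most frequent reciprocal classes, f w v and + + +, are the parental types, so the F1 was f w v / + + +.
The two rarest classes, f + v and + w +, are the double crossovers. Comparing them with the parentals, only the w allele has switched, so w is the middle locus and the order is f – w – v.
f–w: (166 + 9)/1200 = 0.1458; w–v: (157 + 9)/1200 = 0.1383.
Expected DCO frequency = 0.1458 × 0.1383 ≈ 0.02016; observed = 9/1200 ≈ 0.00750.
Coefficient of coincidence = 0.00750/0.02016 ≈ 0.37; interference = 1 − 0.37 = 0.63.

0.63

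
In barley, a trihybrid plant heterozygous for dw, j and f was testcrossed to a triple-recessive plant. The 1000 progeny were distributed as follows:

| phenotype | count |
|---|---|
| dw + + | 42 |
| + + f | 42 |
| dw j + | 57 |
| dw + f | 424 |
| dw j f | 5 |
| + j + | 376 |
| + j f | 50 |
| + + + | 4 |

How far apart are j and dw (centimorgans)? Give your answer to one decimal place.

10.8 centimorgans

The two most frequent reciprocal classes, dw + f and + j +, are the parental types, so the F1 was dw + f / + j +.
The two rarest classes, dw j f and + + +, are the double crossovers. Comparing them with the parentals, only the j allele has switched, so j is the middle locus and the order is dw – j – f.
Crossovers in the dw–j interval produce the single-crossover classes + + f and dw j + (42 + 57 = 99) plus the double crossovers (9).
RF(dw–j) = (99 + 9) / 1000 = 108/1000 = 0.1080 → 10.8 centimorgans.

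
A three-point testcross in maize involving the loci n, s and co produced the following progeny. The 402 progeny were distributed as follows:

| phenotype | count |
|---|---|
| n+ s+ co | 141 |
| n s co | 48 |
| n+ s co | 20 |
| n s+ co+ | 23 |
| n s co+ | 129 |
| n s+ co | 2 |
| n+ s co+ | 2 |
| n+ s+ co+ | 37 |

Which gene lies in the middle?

n

The two most frequent reciprocal classes, n s co+ and n+ s+ co, are the parental types, so the F1 was n s co+ / n+ s+ co.
The two rarest classes, n+ s co+ and n s+ co, are the double crossovers. Comparing them with the parentals, only the n allele has switched, so n is the middle locus and the order is s – n – co.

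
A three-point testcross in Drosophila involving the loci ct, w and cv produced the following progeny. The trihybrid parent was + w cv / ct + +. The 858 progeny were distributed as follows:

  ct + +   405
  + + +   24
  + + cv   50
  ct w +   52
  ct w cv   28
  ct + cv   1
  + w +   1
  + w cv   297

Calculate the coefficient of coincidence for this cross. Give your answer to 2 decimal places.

0.31

The two rarest classes, + w + and ct + cv, are the double crossovers. Comparing them with the parentals, only the cv allele has switched, so cv is the middle locus and the order is ct – cv – w.
ct–cv: (52 + 2)/858 = 0.0629; cv–w: (102 + 2)/858 = 0.1212.
Expected DCO frequency = 0.0629 × 0.1212 ≈ 0.00762; observed = 2/858 ≈ 0.00233.
Coefficient of coincidence = 0.00233/0.00762 ≈ 0.31.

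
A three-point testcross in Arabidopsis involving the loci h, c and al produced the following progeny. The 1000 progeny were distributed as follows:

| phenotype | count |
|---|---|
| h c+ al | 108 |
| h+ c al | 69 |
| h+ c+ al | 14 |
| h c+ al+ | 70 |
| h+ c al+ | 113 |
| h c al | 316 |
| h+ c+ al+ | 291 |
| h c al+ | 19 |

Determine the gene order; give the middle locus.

al

The two most frequent reciprocal classes, h c al and h+ c+ al+, are the parental types, so the F1 was h c al / h+ c+ al+.
The two rarest classes, h c al+ and h+ c+ al, are the double crossovers. Comparing them with the parentals, only the al allele has switched, so al is the middle locus and the order is h – al – c.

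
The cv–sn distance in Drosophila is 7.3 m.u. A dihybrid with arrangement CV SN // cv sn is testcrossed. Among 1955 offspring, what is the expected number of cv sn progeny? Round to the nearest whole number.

906

A map distance of 7.3 m.u. corresponds to a recombination frequency of 0.073.
The F1 is CV SN / cv sn, so cv sn is a parental gamete class with expected frequency (1 − r)/2 = 0.927/2 = 0.4635.
Expected number = 0.4635 × 1955 = 906.14 ≈ 906.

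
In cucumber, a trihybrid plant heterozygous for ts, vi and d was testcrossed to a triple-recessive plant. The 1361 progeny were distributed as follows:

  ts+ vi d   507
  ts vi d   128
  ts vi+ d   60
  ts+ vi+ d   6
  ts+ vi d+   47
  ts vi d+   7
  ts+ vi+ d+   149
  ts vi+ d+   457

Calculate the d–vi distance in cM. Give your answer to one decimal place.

8.8 cM

The two most frequent reciprocal classes, ts+ vi d and ts vi+ d+, are the parental types, so the F1 was ts+ vi d / ts vi+ d+.
The two rarest classes, ts+ vi+ d and ts vi d+, are the double crossovers. Comparing them with the parentals, only the vi allele has switched, so vi is the middle locus and the order is ts – vi – d.
Crossovers in the vi–d interval produce the single-crossover classes ts+ vi d+ and ts vi+ d (47 + 60 = 107) plus the double crossovers (13).
RF(vi–d) = (107 + 13) / 1361 = 120/1361 = 0.0882 → 8.8 cM.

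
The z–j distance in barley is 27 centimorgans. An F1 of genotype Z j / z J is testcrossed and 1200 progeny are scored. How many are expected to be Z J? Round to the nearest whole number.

162

A map distance of 27 centimorgans corresponds to a recombination frequency of 0.270.
The F1 is Z j / z J, so Z J is a recombinant gamete class with expected frequency r/2 = 0.270/2 = 0.1350.
Expected number = 0.1350 × 1200 = 162.00 ≈ 162.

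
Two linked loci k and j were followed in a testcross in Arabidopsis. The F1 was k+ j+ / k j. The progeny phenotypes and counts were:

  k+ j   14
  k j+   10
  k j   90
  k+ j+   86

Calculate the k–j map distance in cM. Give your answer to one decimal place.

The recombinant classes are k+ j and k j+: 14 + 10 = 24.
Recombination frequency = 24/200 = 0.1200 ≈ 12.0%, i.e. 12.0 cM.

12.0 cM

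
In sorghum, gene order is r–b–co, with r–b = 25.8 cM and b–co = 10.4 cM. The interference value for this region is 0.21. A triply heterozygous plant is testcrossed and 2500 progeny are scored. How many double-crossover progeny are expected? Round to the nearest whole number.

53

Map distances give recombination frequencies of 0.258 and 0.104 for the two intervals.
With interference 0.21 (so coincidence = 0.79), expected double-crossover frequency = 0.258 × 0.104 × 0.79 = 0.02120.
Expected number = 0.02120 × 2500 = 52.99 ≈ 53.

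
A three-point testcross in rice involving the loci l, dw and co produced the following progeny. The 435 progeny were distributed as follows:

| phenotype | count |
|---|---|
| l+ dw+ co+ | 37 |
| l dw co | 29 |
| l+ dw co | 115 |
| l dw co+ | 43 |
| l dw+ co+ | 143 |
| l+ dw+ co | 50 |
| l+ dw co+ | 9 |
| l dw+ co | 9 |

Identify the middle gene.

The two most frequent reciprocal classes, l+ dw co and l dw+ co+, are the parental types, so the F1 was l+ dw co / l dw+ co+.
The two rarest classes, l+ dw co+ and l dw+ co, are the double crossovers. Comparing them with the parentals, only the co allele has switched, so co is the middle locus and the order is l – co – dw.

co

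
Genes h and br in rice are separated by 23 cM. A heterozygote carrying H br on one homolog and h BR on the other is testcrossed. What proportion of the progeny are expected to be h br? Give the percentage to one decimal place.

A map distance of 23 cM corresponds to a recombination frequency of 0.230.
The F1 is H br / h BR, so h br is a recombinant gamete class with expected frequency r/2 = 0.230/2 = 0.1150.
That is 0.1150 = 11.5% of the progeny.

11.5%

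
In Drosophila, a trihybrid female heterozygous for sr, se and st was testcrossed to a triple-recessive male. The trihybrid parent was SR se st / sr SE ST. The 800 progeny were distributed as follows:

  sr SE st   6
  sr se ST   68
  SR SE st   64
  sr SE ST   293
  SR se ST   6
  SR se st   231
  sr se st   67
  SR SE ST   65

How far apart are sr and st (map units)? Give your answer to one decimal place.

The two rarest classes, SR se ST and sr SE st, are the double crossovers. Comparing them with the parentals, only the st allele has switched, so st is the middle locus and the order is sr – st – se.
Crossovers in the sr–st interval produce the single-crossover classes sr se st and SR SE ST (67 + 65 = 132) plus the double crossovers (12).
RF(sr–st) = (132 + 12) / 800 = 144/800 = 0.1800 → 18.0 map units.

18.0 map units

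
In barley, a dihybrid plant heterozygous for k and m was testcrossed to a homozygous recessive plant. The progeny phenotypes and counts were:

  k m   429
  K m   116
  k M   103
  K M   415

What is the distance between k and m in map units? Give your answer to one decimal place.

20.6 map units

The two most frequent classes, K M (415) and k m (429), are the parental types, so the F1 was K M / k m.
The recombinant classes are K m and k M: 116 + 103 = 219.
Recombination frequency = 219/1063 = 0.2060 ≈ 20.6%, i.e. 20.6 map units.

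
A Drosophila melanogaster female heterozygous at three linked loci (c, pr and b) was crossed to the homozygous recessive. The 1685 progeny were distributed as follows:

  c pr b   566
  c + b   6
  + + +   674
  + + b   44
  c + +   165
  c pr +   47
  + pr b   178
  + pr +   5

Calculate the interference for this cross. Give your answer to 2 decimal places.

The two most frequent reciprocal classes, c pr b and + + +, are the parental types, so the F1 was c pr b / + + +.
The two rarest classes, c + b and + pr +, are the double crossovers. Comparing them with the parentals, only the pr allele has switched, so pr is the middle locus and the order is c – pr – b.
c–pr: (343 + 11)/1685 = 0.2101; pr–b: (91 + 11)/1685 = 0.0605.
Expected DCO frequency = 0.2101 × 0.0605 ≈ 0.01271; observed = 11/1685 ≈ 0.00653.
Coefficient of coincidence = 0.00653/0.01271 ≈ 0.51; interference = 1 − 0.51 = 0.49.

0.49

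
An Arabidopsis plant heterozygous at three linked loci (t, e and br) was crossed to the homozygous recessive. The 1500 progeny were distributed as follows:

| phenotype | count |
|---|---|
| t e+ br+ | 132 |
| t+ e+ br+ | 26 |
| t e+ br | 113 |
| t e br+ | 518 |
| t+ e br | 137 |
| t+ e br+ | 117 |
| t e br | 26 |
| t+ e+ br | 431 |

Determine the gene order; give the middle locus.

The two most frequent reciprocal classes, t+ e+ br and t e br+, are the parental types, so the F1 was t+ e+ br / t e br+.
The two rarest classes, t+ e+ br+ and t e br, are the double crossovers. Comparing them with the parentals, only the br allele has switched, so br is the middle locus and the order is t – br – e.

br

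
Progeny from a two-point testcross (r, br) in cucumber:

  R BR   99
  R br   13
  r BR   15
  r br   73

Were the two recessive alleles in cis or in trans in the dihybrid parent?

cis

The two most frequent classes are R BR (99) and r br (73); these are the parental (non-recombinant) types.
So the F1 carried R BR on one chromosome and r br on the other — the recessive alleles are on the same chromosome (cis / coupling).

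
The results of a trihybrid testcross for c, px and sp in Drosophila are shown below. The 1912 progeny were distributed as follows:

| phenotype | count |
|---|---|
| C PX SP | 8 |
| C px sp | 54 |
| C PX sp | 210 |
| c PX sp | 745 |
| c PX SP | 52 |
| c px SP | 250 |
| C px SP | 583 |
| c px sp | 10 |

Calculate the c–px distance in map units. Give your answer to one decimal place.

The two most frequent reciprocal classes, C px SP and c PX sp, are the parental types, so the F1 was C px SP / c PX sp.
The two rarest classes, C PX SP and c px sp, are the double crossovers. Comparing them with the parentals, only the px allele has switched, so px is the middle locus and the order is c – px – sp.
Crossovers in the c–px interval produce the single-crossover classes c px SP and C PX sp (250 + 210 = 460) plus the double crossovers (18).
RF(c–px) = (460 + 18) / 1912 = 478/1912 = 0.2500 → 25.0 map units.

25.0 map units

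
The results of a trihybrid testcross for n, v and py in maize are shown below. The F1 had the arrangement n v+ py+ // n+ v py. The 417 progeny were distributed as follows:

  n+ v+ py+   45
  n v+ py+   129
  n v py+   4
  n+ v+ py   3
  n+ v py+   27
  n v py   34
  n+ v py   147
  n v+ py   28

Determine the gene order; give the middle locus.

The two rarest classes, n v py+ and n+ v+ py, are the double crossovers. Comparing them with the parentals, only the v allele has switched, so v is the middle locus and the order is py – v – n.

v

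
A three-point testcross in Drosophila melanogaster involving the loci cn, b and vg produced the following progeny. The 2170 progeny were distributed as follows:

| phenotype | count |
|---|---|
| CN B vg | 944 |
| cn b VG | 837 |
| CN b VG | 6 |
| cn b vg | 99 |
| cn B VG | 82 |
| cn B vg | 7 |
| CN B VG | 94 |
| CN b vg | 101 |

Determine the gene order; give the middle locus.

The two most frequent reciprocal classes, cn b VG and CN B vg, are the parental types, so the F1 was cn b VG / CN B vg.
The two rarest classes, CN b VG and cn B vg, are the double crossovers. Comparing them with the parentals, only the cn allele has switched, so cn is the middle locus and the order is b – cn – vg.

cn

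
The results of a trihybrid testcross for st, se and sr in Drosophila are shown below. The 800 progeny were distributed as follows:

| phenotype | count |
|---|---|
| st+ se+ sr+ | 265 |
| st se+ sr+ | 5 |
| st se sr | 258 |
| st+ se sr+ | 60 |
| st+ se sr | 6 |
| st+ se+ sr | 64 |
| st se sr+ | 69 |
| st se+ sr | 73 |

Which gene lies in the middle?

The two most frequent reciprocal classes, st se sr and st+ se+ sr+, are the parental types, so the F1 was st se sr / st+ se+ sr+.
The two rarest classes, st+ se sr and st se+ sr+, are the double crossovers. Comparing them with the parentals, only the st allele has switched, so st is the middle locus and the order is se – st – sr.

st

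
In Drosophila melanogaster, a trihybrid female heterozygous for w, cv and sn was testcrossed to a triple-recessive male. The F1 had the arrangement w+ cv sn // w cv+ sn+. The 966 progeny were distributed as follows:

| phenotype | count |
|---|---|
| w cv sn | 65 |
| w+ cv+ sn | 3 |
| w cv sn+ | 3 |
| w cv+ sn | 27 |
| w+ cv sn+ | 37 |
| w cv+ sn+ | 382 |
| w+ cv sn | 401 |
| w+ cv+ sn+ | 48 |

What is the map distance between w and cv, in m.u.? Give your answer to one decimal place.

12.3 m.u.

The two rarest classes, w+ cv+ sn and w cv sn+, are the double crossovers. Comparing them with the parentals, only the cv allele has switched, so cv is the middle locus and the order is w – cv – sn.
Crossovers in the w–cv interval produce the single-crossover classes w cv sn and w+ cv+ sn+ (65 + 48 = 113) plus the double crossovers (6).
RF(w–cv) = (113 + 6) / 966 = 119/966 = 0.1232 → 12.3 m.u.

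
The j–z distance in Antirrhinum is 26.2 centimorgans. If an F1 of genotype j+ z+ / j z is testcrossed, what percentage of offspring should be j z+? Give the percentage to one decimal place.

A map distance of 26.2 centimorgans corresponds to a recombination frequency of 0.262.
The F1 is j+ z+ / j z, so j z+ is a recombinant gamete class with expected frequency r/2 = 0.262/2 = 0.1310.
That is 0.1310 = 13.1% of the progeny.

13.1%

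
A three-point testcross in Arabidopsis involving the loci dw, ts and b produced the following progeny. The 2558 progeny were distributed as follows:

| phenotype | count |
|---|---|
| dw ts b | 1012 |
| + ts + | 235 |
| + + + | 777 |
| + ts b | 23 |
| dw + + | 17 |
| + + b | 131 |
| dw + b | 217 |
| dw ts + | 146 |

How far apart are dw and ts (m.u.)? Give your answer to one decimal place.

The two most frequent reciprocal classes, + + + and dw ts b, are the parental types, so the F1 was + + + / dw ts b.
The two rarest classes, dw + + and + ts b, are the double crossovers. Comparing them with the parentals, only the dw allele has switched, so dw is the middle locus and the order is ts – dw – b.
Crossovers in the ts–dw interval produce the single-crossover classes + ts + and dw + b (235 + 217 = 452) plus the double crossovers (40).
RF(ts–dw) = (452 + 40) / 2558 = 492/2558 = 0.1923 → 19.2 m.u.

19.2 m.u.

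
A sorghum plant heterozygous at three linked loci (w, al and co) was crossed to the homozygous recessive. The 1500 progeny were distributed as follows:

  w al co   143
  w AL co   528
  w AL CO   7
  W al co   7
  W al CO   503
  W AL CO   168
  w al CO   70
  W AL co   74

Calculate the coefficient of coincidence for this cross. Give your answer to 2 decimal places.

The two most frequent reciprocal classes, w AL co and W al CO, are the parental types, so the F1 was w AL co / W al CO.
The two rarest classes, w AL CO and W al co, are the double crossovers. Comparing them with the parentals, only the co allele has switched, so co is the middle locus and the order is w – co – al.
w–co: (144 + 14)/1500 = 0.1053; co–al: (311 + 14)/1500 = 0.2167.
Expected DCO frequency = 0.1053 × 0.2167 ≈ 0.02282; observed = 14/1500 ≈ 0.00933.
Coefficient of coincidence = 0.00933/0.02282 ≈ 0.41.

0.41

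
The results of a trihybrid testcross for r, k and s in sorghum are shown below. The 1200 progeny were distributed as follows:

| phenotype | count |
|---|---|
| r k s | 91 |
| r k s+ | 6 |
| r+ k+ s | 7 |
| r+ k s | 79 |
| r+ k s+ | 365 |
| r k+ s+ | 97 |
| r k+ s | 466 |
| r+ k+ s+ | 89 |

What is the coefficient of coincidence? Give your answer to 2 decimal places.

0.43

The two most frequent reciprocal classes, r k+ s and r+ k s+, are the parental types, so the F1 was r k+ s / r+ k s+.
The two rarest classes, r+ k+ s and r k s+, are the double crossovers. Comparing them with the parentals, only the r allele has switched, so r is the middle locus and the order is s – r – k.
s–r: (176 + 13)/1200 = 0.1575; r–k: (180 + 13)/1200 = 0.1608.
Expected DCO frequency = 0.1575 × 0.1608 ≈ 0.02533; observed = 13/1200 ≈ 0.01083.
Coefficient of coincidence = 0.01083/0.02533 ≈ 0.43.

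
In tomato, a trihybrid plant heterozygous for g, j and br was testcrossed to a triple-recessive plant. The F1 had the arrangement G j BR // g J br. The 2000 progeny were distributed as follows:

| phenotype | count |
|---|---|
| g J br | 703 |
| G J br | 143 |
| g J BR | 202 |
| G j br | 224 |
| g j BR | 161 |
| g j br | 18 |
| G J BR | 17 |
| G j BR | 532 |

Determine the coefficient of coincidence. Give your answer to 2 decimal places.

The two rarest classes, G J BR and g j br, are the double crossovers. Comparing them with the parentals, only the j allele has switched, so j is the middle locus and the order is br – j – g.
br–j: (426 + 35)/2000 = 0.2305; j–g: (304 + 35)/2000 = 0.1695.
Expected DCO frequency = 0.2305 × 0.1695 ≈ 0.03907; observed = 35/2000 ≈ 0.01750.
Coefficient of coincidence = 0.01750/0.03907 ≈ 0.45.

0.45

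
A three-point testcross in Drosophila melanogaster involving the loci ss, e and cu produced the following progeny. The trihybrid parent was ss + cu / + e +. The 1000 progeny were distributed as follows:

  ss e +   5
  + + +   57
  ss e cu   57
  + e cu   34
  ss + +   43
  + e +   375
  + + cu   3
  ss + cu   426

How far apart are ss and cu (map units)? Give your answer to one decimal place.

The two rarest classes, + + cu and ss e +, are the double crossovers. Comparing them with the parentals, only the ss allele has switched, so ss is the middle locus and the order is e – ss – cu.
Crossovers in the ss–cu interval produce the single-crossover classes ss + + and + e cu (43 + 34 = 77) plus the double crossovers (8).
RF(ss–cu) = (77 + 8) / 1000 = 85/1000 = 0.0850 → 8.5 map units.

8.5 map units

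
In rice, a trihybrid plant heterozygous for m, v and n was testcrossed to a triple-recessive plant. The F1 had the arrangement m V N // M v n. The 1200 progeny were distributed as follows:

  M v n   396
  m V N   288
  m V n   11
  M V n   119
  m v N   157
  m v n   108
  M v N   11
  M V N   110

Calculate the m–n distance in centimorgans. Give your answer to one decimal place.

The two rarest classes, m V n and M v N, are the double crossovers. Comparing them with the parentals, only the n allele has switched, so n is the middle locus and the order is v – n – m.
Crossovers in the n–m interval produce the single-crossover classes M V N and m v n (110 + 108 = 218) plus the double crossovers (22).
RF(n–m) = (218 + 22) / 1200 = 240/1200 = 0.2000 → 20.0 centimorgans.

20.0 centimorgans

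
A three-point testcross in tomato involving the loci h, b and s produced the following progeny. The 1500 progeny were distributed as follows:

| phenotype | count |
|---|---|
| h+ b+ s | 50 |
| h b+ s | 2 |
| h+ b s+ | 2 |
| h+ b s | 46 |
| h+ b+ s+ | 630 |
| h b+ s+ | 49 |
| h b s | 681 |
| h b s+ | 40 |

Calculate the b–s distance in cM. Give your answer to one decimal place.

The two most frequent reciprocal classes, h+ b+ s+ and h b s, are the parental types, so the F1 was h+ b+ s+ / h b s.
The two rarest classes, h+ b s+ and h b+ s, are the double crossovers. Comparing them with the parentals, only the b allele has switched, so b is the middle locus and the order is h – b – s.
Crossovers in the b–s interval produce the single-crossover classes h+ b+ s and h b s+ (50 + 40 = 90) plus the double crossovers (4).
RF(b–s) = (90 + 4) / 1500 = 94/1500 = 0.0627 → 6.3 cM.

6.3 cM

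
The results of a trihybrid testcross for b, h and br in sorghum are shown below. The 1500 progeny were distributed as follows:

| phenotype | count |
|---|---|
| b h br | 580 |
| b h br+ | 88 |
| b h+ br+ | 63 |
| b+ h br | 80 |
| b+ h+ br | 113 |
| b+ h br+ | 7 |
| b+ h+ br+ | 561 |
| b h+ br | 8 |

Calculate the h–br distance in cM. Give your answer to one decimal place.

The two most frequent reciprocal classes, b h br and b+ h+ br+, are the parental types, so the F1 was b h br / b+ h+ br+.
The two rarest classes, b h+ br and b+ h br+, are the double crossovers. Comparing them with the parentals, only the h allele has switched, so h is the middle locus and the order is b – h – br.
Crossovers in the h–br interval produce the single-crossover classes b h br+ and b+ h+ br (88 + 113 = 201) plus the double crossovers (15).
RF(h–br) = (201 + 15) / 1500 = 216/1500 = 0.1440 → 14.4 cM.

14.4 cM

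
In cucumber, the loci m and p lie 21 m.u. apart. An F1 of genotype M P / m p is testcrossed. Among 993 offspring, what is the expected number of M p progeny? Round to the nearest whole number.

A map distance of 21 m.u. corresponds to a recombination frequency of 0.210.
The F1 is M P / m p, so M p is a recombinant gamete class with expected frequency r/2 = 0.210/2 = 0.1050.
Expected number = 0.1050 × 993 = 104.27 ≈ 104.

104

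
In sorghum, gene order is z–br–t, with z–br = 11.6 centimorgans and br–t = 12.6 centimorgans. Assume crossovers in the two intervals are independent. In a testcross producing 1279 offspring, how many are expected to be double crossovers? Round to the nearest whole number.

19

Map distances give recombination frequencies of 0.116 and 0.126 for the two intervals.
With no interference, expected double-crossover frequency = 0.116 × 0.126 = 0.01462.
Expected number = 0.01462 × 1279 = 18.69 ≈ 19.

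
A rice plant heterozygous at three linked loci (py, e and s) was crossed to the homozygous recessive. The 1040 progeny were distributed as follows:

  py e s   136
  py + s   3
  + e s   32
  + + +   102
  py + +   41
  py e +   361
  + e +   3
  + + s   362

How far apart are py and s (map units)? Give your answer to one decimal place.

23.5 map units

The two most frequent reciprocal classes, py e + and + + s, are the parental types, so the F1 was py e + / + + s.
The two rarest classes, + e + and py + s, are the double crossovers. Comparing them with the parentals, only the py allele has switched, so py is the middle locus and the order is s – py – e.
Crossovers in the s–py interval produce the single-crossover classes py e s and + + + (136 + 102 = 238) plus the double crossovers (6).
RF(s–py) = (238 + 6) / 1040 = 244/1040 = 0.2346 → 23.5 map units.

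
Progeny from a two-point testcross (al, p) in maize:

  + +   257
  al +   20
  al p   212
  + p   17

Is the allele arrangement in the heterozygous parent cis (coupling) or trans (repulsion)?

The two most frequent classes are + + (257) and al p (212); these are the parental (non-recombinant) types.
So the F1 carried + + on one chromosome and al p on the other — the recessive alleles are on the same chromosome (cis / coupling).

cis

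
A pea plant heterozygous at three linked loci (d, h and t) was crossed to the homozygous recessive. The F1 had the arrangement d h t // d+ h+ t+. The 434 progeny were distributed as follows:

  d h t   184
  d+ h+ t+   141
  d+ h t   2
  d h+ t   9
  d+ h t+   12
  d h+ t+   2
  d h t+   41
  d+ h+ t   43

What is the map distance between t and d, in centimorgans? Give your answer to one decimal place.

The two rarest classes, d+ h t and d h+ t+, are the double crossovers. Comparing them with the parentals, only the d allele has switched, so d is the middle locus and the order is h – d – t.
Crossovers in the d–t interval produce the single-crossover classes d h t+ and d+ h+ t (41 + 43 = 84) plus the double crossovers (4).
RF(d–t) = (84 + 4) / 434 = 88/434 = 0.2028 → 20.3 centimorgans.

20.3 centimorgans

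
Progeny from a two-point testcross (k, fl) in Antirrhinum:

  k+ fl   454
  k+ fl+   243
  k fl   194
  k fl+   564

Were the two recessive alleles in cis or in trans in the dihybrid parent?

The two most frequent classes are k+ fl (454) and k fl+ (564); these are the parental (non-recombinant) types.
So the F1 carried k+ fl on one chromosome and k fl+ on the other — the recessive alleles are on opposite chromosomes (trans / repulsion).

trans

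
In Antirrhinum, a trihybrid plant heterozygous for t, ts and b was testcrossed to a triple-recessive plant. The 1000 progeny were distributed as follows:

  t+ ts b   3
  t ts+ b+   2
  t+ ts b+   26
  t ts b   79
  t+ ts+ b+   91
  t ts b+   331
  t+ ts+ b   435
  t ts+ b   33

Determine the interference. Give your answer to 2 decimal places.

The two most frequent reciprocal classes, t ts b+ and t+ ts+ b, are the parental types, so the F1 was t ts b+ / t+ ts+ b.
The two rarest classes, t ts+ b+ and t+ ts b, are the double crossovers. Comparing them with the parentals, only the ts allele has switched, so ts is the middle locus and the order is t – ts – b.
t–ts: (59 + 5)/1000 = 0.0640; ts–b: (170 + 5)/1000 = 0.1750.
Expected DCO frequency = 0.0640 × 0.1750 ≈ 0.01120; observed = 5/1000 ≈ 0.00500.
Coefficient of coincidence = 0.00500/0.01120 ≈ 0.45; interference = 1 − 0.45 = 0.55.

0.55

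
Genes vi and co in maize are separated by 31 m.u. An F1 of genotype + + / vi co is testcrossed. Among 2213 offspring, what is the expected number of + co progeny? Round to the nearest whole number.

343

A map distance of 31 m.u. corresponds to a recombination frequency of 0.310.
The F1 is + + / vi co, so + co is a recombinant gamete class with expected frequency r/2 = 0.310/2 = 0.1550.
Expected number = 0.1550 × 2213 = 343.01 ≈ 343.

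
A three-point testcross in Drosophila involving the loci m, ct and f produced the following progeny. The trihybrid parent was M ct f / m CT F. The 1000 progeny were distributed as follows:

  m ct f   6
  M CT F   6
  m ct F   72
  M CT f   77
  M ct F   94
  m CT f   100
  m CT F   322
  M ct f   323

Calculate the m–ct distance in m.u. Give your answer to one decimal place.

The two rarest classes, m ct f and M CT F, are the double crossovers. Comparing them with the parentals, only the m allele has switched, so m is the middle locus and the order is ct – m – f.
Crossovers in the ct–m interval produce the single-crossover classes M CT f and m ct F (77 + 72 = 149) plus the double crossovers (12).
RF(ct–m) = (149 + 12) / 1000 = 161/1000 = 0.1610 → 16.1 m.u.

16.1 m.u.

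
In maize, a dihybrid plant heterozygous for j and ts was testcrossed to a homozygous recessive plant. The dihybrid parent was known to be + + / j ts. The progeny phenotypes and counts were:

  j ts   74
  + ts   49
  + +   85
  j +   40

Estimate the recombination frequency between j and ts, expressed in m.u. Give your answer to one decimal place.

The recombinant classes are + ts and j +: 49 + 40 = 89.
Recombination frequency = 89/248 = 0.3589 ≈ 35.9%, i.e. 35.9 m.u.

35.9 m.u.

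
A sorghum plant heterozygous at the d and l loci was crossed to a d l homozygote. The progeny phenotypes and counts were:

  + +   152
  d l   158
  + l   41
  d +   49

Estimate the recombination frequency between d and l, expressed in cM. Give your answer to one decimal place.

The two most frequent classes, + + (152) and d l (158), are the parental types, so the F1 was + + / d l.
The recombinant classes are + l and d +: 41 + 49 = 90.
Recombination frequency = 90/400 = 0.2250 ≈ 22.5%, i.e. 22.5 cM.

22.5 cM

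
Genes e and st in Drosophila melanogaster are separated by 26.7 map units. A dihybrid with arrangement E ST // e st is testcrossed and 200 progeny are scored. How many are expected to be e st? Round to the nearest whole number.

73

A map distance of 26.7 map units corresponds to a recombination frequency of 0.267.
The F1 is E ST / e st, so e st is a parental gamete class with expected frequency (1 − r)/2 = 0.733/2 = 0.3665.
Expected number = 0.3665 × 200 = 73.30 ≈ 73.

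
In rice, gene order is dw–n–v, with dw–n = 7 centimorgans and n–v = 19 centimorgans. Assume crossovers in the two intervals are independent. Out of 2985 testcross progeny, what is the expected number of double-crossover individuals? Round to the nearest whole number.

Map distances give recombination frequencies of 0.070 and 0.190 for the two intervals.
With no interference, expected double-crossover frequency = 0.070 × 0.190 = 0.01330.
Expected number = 0.01330 × 2985 = 39.70 ≈ 40.

40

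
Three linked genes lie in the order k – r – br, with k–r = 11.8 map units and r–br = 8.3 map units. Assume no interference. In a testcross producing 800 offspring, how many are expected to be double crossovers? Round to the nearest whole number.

8

Map distances give recombination frequencies of 0.118 and 0.083 for the two intervals.
With no interference, expected double-crossover frequency = 0.118 × 0.083 = 0.00979.
Expected number = 0.00979 × 800 = 7.84 ≈ 8.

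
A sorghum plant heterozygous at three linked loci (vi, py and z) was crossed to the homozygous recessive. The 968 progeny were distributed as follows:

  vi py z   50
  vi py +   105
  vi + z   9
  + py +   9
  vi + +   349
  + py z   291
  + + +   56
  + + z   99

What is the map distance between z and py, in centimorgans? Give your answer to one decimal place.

The two most frequent reciprocal classes, vi + + and + py z, are the parental types, so the F1 was vi + + / + py z.
The two rarest classes, vi + z and + py +, are the double crossovers. Comparing them with the parentals, only the z allele has switched, so z is the middle locus and the order is py – z – vi.
Crossovers in the py–z interval produce the single-crossover classes vi py + and + + z (105 + 99 = 204) plus the double crossovers (18).
RF(py–z) = (204 + 18) / 968 = 222/968 = 0.2293 → 22.9 centimorgans.

22.9 centimorgans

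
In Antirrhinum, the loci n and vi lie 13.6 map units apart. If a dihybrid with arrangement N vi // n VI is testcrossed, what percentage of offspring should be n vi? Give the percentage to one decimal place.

6.8%

A map distance of 13.6 map units corresponds to a recombination frequency of 0.136.
The F1 is N vi / n VI, so n vi is a recombinant gamete class with expected frequency r/2 = 0.136/2 = 0.0680.
That is 0.0680 = 6.8% of the progeny.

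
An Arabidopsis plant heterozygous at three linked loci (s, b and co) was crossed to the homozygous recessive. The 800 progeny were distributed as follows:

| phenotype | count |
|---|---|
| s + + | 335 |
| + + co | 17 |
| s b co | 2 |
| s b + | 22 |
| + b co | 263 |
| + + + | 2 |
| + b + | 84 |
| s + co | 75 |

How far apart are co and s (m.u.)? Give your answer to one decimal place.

20.4 m.u.

The two most frequent reciprocal classes, s + + and + b co, are the parental types, so the F1 was s + + / + b co.
The two rarest classes, + + + and s b co, are the double crossovers. Comparing them with the parentals, only the s allele has switched, so s is the middle locus and the order is co – s – b.
Crossovers in the co–s interval produce the single-crossover classes s + co and + b + (75 + 84 = 159) plus the double crossovers (4).
RF(co–s) = (159 + 4) / 800 = 163/800 = 0.2037 → 20.4 m.u.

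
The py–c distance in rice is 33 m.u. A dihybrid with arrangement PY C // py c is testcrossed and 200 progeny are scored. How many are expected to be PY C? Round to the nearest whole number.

A map distance of 33 m.u. corresponds to a recombination frequency of 0.330.
The F1 is PY C / py c, so PY C is a parental gamete class with expected frequency (1 − r)/2 = 0.670/2 = 0.3350.
Expected number = 0.3350 × 200 = 67.00 ≈ 67.

67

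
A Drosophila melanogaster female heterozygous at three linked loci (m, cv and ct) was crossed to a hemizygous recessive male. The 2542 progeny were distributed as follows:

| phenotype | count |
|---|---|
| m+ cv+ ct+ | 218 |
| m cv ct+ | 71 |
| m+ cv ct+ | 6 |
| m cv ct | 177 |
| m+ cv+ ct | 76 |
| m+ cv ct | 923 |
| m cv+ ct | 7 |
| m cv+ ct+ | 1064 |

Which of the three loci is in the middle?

The two most frequent reciprocal classes, m+ cv ct and m cv+ ct+, are the parental types, so the F1 was m+ cv ct / m cv+ ct+.
The two rarest classes, m+ cv ct+ and m cv+ ct, are the double crossovers. Comparing them with the parentals, only the ct allele has switched, so ct is the middle locus and the order is cv – ct – m.

ct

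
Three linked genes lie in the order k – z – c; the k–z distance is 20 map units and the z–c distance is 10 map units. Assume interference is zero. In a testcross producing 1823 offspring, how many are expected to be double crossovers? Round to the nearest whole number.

36

Map distances give recombination frequencies of 0.200 and 0.100 for the two intervals.
With no interference, expected double-crossover frequency = 0.200 × 0.100 = 0.02000.
Expected number = 0.02000 × 1823 = 36.46 ≈ 36.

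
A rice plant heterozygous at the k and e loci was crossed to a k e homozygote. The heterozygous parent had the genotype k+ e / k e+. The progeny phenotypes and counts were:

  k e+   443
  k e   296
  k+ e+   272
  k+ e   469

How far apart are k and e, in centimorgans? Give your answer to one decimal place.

38.4 centimorgans

The recombinant classes are k+ e+ and k e: 272 + 296 = 568.
Recombination frequency = 568/1480 = 0.3838 ≈ 38.4%, i.e. 38.4 centimorgans.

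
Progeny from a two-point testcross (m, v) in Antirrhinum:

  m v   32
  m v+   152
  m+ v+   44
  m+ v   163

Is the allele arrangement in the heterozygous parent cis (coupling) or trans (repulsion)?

trans

The two most frequent classes are m+ v (163) and m v+ (152); these are the parental (non-recombinant) types.
So the F1 carried m+ v on one chromosome and m v+ on the other — the recessive alleles are on opposite chromosomes (trans / repulsion).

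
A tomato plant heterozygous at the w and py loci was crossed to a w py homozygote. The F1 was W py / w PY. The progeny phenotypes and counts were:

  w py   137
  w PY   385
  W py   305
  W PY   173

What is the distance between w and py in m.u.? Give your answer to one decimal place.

31.0 m.u.

The recombinant classes are W PY and w py: 173 + 137 = 310.
Recombination frequency = 310/1000 = 0.3100 ≈ 31.0%, i.e. 31.0 m.u.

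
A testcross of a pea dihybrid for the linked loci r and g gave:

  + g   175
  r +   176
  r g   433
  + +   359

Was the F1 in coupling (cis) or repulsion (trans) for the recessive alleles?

cis

The two most frequent classes are + + (359) and r g (433); these are the parental (non-recombinant) types.
So the F1 carried + + on one chromosome and r g on the other — the recessive alleles are on the same chromosome (cis / coupling).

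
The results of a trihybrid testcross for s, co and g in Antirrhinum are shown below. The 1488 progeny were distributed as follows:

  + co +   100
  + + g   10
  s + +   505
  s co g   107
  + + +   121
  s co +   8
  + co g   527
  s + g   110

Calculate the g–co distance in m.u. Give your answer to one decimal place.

The two most frequent reciprocal classes, s + + and + co g, are the parental types, so the F1 was s + + / + co g.
The two rarest classes, s co + and + + g, are the double crossovers. Comparing them with the parentals, only the co allele has switched, so co is the middle locus and the order is g – co – s.
Crossovers in the g–co interval produce the single-crossover classes s + g and + co + (110 + 100 = 210) plus the double crossovers (18).
RF(g–co) = (210 + 18) / 1488 = 228/1488 = 0.1532 → 15.3 m.u.

15.3 m.u.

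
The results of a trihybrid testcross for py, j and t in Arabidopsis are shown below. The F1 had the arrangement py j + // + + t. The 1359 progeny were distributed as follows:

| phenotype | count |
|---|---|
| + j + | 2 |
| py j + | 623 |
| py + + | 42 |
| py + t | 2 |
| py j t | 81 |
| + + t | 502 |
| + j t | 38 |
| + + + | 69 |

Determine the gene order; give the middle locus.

The two rarest classes, + j + and py + t, are the double crossovers. Comparing them with the parentals, only the py allele has switched, so py is the middle locus and the order is j – py – t.

py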